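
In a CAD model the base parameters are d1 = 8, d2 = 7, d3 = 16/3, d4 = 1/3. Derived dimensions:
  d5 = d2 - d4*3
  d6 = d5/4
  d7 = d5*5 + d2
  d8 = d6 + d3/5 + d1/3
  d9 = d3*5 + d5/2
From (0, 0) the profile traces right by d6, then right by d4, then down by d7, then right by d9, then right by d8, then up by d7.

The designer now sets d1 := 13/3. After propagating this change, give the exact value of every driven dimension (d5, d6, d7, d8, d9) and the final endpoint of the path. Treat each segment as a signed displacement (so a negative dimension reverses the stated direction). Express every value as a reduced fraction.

d5 = 6
d6 = 3/2
d7 = 37
d8 = 361/90
d9 = 89/3
endpoint = (1598/45, 0)

Apply edit: d1 := 13/3
  d5 = d2 - d4*3 = 6
  d6 = d5/4 = 3/2
  d7 = d5*5 + d2 = 37
  d8 = d6 + d3/5 + d1/3 = 361/90
  d9 = d3*5 + d5/2 = 89/3
Walk from origin (0, 0):
  seg 1: right by d6 = 3/2 → (3/2, 0)
  seg 2: right by d4 = 1/3 → (11/6, 0)
  seg 3: down by d7 = 37 → (11/6, -37)
  seg 4: right by d9 = 89/3 → (63/2, -37)
  seg 5: right by d8 = 361/90 → (1598/45, -37)
  seg 6: up by d7 = 37 → (1598/45, 0)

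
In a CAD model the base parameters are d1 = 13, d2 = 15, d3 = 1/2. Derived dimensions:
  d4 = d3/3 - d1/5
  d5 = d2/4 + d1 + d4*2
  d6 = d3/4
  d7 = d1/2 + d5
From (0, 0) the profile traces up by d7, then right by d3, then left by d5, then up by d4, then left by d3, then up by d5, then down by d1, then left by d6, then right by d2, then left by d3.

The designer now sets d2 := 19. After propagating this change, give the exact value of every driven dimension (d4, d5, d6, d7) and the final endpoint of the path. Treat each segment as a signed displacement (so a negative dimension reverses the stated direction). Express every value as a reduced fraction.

d4 = -73/30
d5 = 773/60
d6 = 1/8
d7 = 1163/60
endpoint = (659/120, 101/6)

Apply edit: d2 := 19
  d4 = d3/3 - d1/5 = -73/30
  d5 = d2/4 + d1 + d4*2 = 773/60
  d6 = d3/4 = 1/8
  d7 = d1/2 + d5 = 1163/60
Walk from origin (0, 0):
  seg 1: up by d7 = 1163/60 → (0, 1163/60)
  seg 2: right by d3 = 1/2 → (1/2, 1163/60)
  seg 3: left by d5 = 773/60 → (-743/60, 1163/60)
  seg 4: up by d4 = -73/30 → (-743/60, 339/20)
  seg 5: left by d3 = 1/2 → (-773/60, 339/20)
  seg 6: up by d5 = 773/60 → (-773/60, 179/6)
  seg 7: down by d1 = 13 → (-773/60, 101/6)
  seg 8: left by d6 = 1/8 → (-1561/120, 101/6)
  seg 9: right by d2 = 19 → (719/120, 101/6)
  seg 10: left by d3 = 1/2 → (659/120, 101/6)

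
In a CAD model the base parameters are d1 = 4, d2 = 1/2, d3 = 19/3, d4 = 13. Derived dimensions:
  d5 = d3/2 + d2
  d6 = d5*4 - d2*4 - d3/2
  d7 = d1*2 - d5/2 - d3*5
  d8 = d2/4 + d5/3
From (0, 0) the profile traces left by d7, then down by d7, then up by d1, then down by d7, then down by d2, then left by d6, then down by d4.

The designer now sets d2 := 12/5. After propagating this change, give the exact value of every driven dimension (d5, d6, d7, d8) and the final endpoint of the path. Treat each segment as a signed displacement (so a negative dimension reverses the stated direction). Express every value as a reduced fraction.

d5 = 167/30
d6 = 19/2
d7 = -529/20
d8 = 221/90
endpoint = (339/20, 83/2)

Apply edit: d2 := 12/5
  d5 = d3/2 + d2 = 167/30
  d6 = d5*4 - d2*4 - d3/2 = 19/2
  d7 = d1*2 - d5/2 - d3*5 = -529/20
  d8 = d2/4 + d5/3 = 221/90
Walk from origin (0, 0):
  seg 1: left by d7 = -529/20 → (529/20, 0)
  seg 2: down by d7 = -529/20 → (529/20, 529/20)
  seg 3: up by d1 = 4 → (529/20, 609/20)
  seg 4: down by d7 = -529/20 → (529/20, 569/10)
  seg 5: down by d2 = 12/5 → (529/20, 109/2)
  seg 6: left by d6 = 19/2 → (339/20, 109/2)
  seg 7: down by d4 = 13 → (339/20, 83/2)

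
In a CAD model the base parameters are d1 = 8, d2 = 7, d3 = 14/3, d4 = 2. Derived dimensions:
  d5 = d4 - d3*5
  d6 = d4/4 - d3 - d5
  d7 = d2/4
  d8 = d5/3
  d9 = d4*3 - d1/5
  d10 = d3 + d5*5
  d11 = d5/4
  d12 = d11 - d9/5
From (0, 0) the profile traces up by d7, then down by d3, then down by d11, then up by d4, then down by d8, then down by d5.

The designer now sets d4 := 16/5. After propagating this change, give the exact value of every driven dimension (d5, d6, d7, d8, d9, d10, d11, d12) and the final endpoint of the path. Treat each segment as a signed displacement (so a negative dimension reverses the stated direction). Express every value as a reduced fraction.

Apply edit: d4 := 16/5
  d5 = d4 - d3*5 = -302/15
  d6 = d4/4 - d3 - d5 = 244/15
  d7 = d2/4 = 7/4
  d8 = d5/3 = -302/45
  d9 = d4*3 - d1/5 = 8
  d10 = d3 + d5*5 = -96
  d11 = d5/4 = -151/30
  d12 = d11 - d9/5 = -199/30
Walk from origin (0, 0):
  seg 1: up by d7 = 7/4 → (0, 7/4)
  seg 2: down by d3 = 14/3 → (0, -35/12)
  seg 3: down by d11 = -151/30 → (0, 127/60)
  seg 4: up by d4 = 16/5 → (0, 319/60)
  seg 5: down by d8 = -302/45 → (0, 433/36)
  seg 6: down by d5 = -302/15 → (0, 5789/180)

d5 = -302/15
d6 = 244/15
d7 = 7/4
d8 = -302/45
d9 = 8
d10 = -96
d11 = -151/30
d12 = -199/30
endpoint = (0, 5789/180)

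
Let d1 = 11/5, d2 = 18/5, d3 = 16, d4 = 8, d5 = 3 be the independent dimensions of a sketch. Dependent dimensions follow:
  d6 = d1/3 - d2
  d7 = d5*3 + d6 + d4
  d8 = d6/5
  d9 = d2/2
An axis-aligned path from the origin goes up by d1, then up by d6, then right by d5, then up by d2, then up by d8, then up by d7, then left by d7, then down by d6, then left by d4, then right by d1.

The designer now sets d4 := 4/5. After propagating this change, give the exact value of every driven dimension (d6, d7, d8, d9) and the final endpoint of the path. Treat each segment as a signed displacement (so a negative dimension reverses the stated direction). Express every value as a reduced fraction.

d6 = -43/15
d7 = 104/15
d8 = -43/75
d9 = 9/5
endpoint = (-38/15, 304/25)

Apply edit: d4 := 4/5
  d6 = d1/3 - d2 = -43/15
  d7 = d5*3 + d6 + d4 = 104/15
  d8 = d6/5 = -43/75
  d9 = d2/2 = 9/5
Walk from origin (0, 0):
  seg 1: up by d1 = 11/5 → (0, 11/5)
  seg 2: up by d6 = -43/15 → (0, -2/3)
  seg 3: right by d5 = 3 → (3, -2/3)
  seg 4: up by d2 = 18/5 → (3, 44/15)
  seg 5: up by d8 = -43/75 → (3, 59/25)
  seg 6: up by d7 = 104/15 → (3, 697/75)
  seg 7: left by d7 = 104/15 → (-59/15, 697/75)
  seg 8: down by d6 = -43/15 → (-59/15, 304/25)
  seg 9: left by d4 = 4/5 → (-71/15, 304/25)
  seg 10: right by d1 = 11/5 → (-38/15, 304/25)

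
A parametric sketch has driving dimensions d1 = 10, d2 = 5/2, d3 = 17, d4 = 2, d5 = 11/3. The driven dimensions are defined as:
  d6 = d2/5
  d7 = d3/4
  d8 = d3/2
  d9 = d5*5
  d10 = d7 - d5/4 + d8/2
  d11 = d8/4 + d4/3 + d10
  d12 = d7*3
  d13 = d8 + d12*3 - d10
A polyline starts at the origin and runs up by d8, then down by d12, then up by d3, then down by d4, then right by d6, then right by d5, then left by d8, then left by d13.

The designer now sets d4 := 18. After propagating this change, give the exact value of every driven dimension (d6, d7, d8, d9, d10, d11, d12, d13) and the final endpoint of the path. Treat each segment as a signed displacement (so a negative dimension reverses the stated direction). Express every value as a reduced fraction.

d6 = 1/2
d7 = 17/4
d8 = 17/2
d9 = 55/3
d10 = 91/12
d11 = 377/24
d12 = 51/4
d13 = 235/6
endpoint = (-87/2, -21/4)

Apply edit: d4 := 18
  d6 = d2/5 = 1/2
  d7 = d3/4 = 17/4
  d8 = d3/2 = 17/2
  d9 = d5*5 = 55/3
  d10 = d7 - d5/4 + d8/2 = 91/12
  d11 = d8/4 + d4/3 + d10 = 377/24
  d12 = d7*3 = 51/4
  d13 = d8 + d12*3 - d10 = 235/6
Walk from origin (0, 0):
  seg 1: up by d8 = 17/2 → (0, 17/2)
  seg 2: down by d12 = 51/4 → (0, -17/4)
  seg 3: up by d3 = 17 → (0, 51/4)
  seg 4: down by d4 = 18 → (0, -21/4)
  seg 5: right by d6 = 1/2 → (1/2, -21/4)
  seg 6: right by d5 = 11/3 → (25/6, -21/4)
  seg 7: left by d8 = 17/2 → (-13/3, -21/4)
  seg 8: left by d13 = 235/6 → (-87/2, -21/4)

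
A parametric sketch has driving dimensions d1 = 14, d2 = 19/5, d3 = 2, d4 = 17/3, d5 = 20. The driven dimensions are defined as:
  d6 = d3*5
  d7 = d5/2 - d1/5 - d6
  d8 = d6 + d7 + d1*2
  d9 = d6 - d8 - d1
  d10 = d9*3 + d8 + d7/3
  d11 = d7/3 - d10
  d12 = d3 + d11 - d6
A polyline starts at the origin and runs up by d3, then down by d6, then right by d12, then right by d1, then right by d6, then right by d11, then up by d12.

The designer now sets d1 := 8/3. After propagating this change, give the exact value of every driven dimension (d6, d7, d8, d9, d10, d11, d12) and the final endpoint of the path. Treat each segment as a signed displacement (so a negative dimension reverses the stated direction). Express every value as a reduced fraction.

Apply edit: d1 := 8/3
  d6 = d3*5 = 10
  d7 = d5/2 - d1/5 - d6 = -8/15
  d8 = d6 + d7 + d1*2 = 74/5
  d9 = d6 - d8 - d1 = -112/15
  d10 = d9*3 + d8 + d7/3 = -70/9
  d11 = d7/3 - d10 = 38/5
  d12 = d3 + d11 - d6 = -2/5
Walk from origin (0, 0):
  seg 1: up by d3 = 2 → (0, 2)
  seg 2: down by d6 = 10 → (0, -8)
  seg 3: right by d12 = -2/5 → (-2/5, -8)
  seg 4: right by d1 = 8/3 → (34/15, -8)
  seg 5: right by d6 = 10 → (184/15, -8)
  seg 6: right by d11 = 38/5 → (298/15, -8)
  seg 7: up by d12 = -2/5 → (298/15, -42/5)

d6 = 10
d7 = -8/15
d8 = 74/5
d9 = -112/15
d10 = -70/9
d11 = 38/5
d12 = -2/5
endpoint = (298/15, -42/5)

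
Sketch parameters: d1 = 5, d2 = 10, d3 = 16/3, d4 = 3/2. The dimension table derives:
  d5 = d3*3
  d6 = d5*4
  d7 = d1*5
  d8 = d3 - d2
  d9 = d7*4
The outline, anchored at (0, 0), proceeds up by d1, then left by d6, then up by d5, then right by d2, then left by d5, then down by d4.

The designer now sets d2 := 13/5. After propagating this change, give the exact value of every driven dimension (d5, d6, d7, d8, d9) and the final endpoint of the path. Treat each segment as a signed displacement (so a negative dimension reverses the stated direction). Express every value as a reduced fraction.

d5 = 16
d6 = 64
d7 = 25
d8 = 41/15
d9 = 100
endpoint = (-387/5, 39/2)

Apply edit: d2 := 13/5
  d5 = d3*3 = 16
  d6 = d5*4 = 64
  d7 = d1*5 = 25
  d8 = d3 - d2 = 41/15
  d9 = d7*4 = 100
Walk from origin (0, 0):
  seg 1: up by d1 = 5 → (0, 5)
  seg 2: left by d6 = 64 → (-64, 5)
  seg 3: up by d5 = 16 → (-64, 21)
  seg 4: right by d2 = 13/5 → (-307/5, 21)
  seg 5: left by d5 = 16 → (-387/5, 21)
  seg 6: down by d4 = 3/2 → (-387/5, 39/2)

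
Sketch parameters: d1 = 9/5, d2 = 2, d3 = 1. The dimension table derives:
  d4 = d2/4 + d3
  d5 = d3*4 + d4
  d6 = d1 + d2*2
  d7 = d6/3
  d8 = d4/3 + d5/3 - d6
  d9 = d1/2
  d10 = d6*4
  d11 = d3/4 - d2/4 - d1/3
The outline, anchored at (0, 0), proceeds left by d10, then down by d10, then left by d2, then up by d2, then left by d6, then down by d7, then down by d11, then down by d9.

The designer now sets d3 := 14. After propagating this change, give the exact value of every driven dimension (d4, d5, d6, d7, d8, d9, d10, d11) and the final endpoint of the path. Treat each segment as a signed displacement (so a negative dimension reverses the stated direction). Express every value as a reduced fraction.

d4 = 29/2
d5 = 141/2
d6 = 29/5
d7 = 29/15
d8 = 338/15
d9 = 9/10
d10 = 116/5
d11 = 12/5
endpoint = (-31, -793/30)

Apply edit: d3 := 14
  d4 = d2/4 + d3 = 29/2
  d5 = d3*4 + d4 = 141/2
  d6 = d1 + d2*2 = 29/5
  d7 = d6/3 = 29/15
  d8 = d4/3 + d5/3 - d6 = 338/15
  d9 = d1/2 = 9/10
  d10 = d6*4 = 116/5
  d11 = d3/4 - d2/4 - d1/3 = 12/5
Walk from origin (0, 0):
  seg 1: left by d10 = 116/5 → (-116/5, 0)
  seg 2: down by d10 = 116/5 → (-116/5, -116/5)
  seg 3: left by d2 = 2 → (-126/5, -116/5)
  seg 4: up by d2 = 2 → (-126/5, -106/5)
  seg 5: left by d6 = 29/5 → (-31, -106/5)
  seg 6: down by d7 = 29/15 → (-31, -347/15)
  seg 7: down by d11 = 12/5 → (-31, -383/15)
  seg 8: down by d9 = 9/10 → (-31, -793/30)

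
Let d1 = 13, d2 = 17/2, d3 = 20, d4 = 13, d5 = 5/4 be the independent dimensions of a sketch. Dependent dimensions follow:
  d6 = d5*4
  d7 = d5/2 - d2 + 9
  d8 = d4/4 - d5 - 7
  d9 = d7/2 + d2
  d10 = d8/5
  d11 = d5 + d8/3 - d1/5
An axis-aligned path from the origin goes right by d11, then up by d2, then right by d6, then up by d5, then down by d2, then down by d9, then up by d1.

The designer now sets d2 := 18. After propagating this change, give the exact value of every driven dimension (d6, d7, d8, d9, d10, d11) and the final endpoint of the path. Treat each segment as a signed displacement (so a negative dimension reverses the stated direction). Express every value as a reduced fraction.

d6 = 5
d7 = -67/8
d8 = -5
d9 = 221/16
d10 = -1
d11 = -181/60
endpoint = (119/60, 7/16)

Apply edit: d2 := 18
  d6 = d5*4 = 5
  d7 = d5/2 - d2 + 9 = -67/8
  d8 = d4/4 - d5 - 7 = -5
  d9 = d7/2 + d2 = 221/16
  d10 = d8/5 = -1
  d11 = d5 + d8/3 - d1/5 = -181/60
Walk from origin (0, 0):
  seg 1: right by d11 = -181/60 → (-181/60, 0)
  seg 2: up by d2 = 18 → (-181/60, 18)
  seg 3: right by d6 = 5 → (119/60, 18)
  seg 4: up by d5 = 5/4 → (119/60, 77/4)
  seg 5: down by d2 = 18 → (119/60, 5/4)
  seg 6: down by d9 = 221/16 → (119/60, -201/16)
  seg 7: up by d1 = 13 → (119/60, 7/16)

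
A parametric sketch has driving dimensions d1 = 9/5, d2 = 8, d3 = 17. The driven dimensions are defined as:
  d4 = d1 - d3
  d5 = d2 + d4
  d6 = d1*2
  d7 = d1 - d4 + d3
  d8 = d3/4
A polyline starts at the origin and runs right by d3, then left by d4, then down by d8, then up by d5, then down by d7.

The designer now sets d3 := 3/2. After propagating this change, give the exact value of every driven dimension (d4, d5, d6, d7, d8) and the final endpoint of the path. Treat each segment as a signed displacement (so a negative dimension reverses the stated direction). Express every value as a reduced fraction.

Apply edit: d3 := 3/2
  d4 = d1 - d3 = 3/10
  d5 = d2 + d4 = 83/10
  d6 = d1*2 = 18/5
  d7 = d1 - d4 + d3 = 3
  d8 = d3/4 = 3/8
Walk from origin (0, 0):
  seg 1: right by d3 = 3/2 → (3/2, 0)
  seg 2: left by d4 = 3/10 → (6/5, 0)
  seg 3: down by d8 = 3/8 → (6/5, -3/8)
  seg 4: up by d5 = 83/10 → (6/5, 317/40)
  seg 5: down by d7 = 3 → (6/5, 197/40)

d4 = 3/10
d5 = 83/10
d6 = 18/5
d7 = 3
d8 = 3/8
endpoint = (6/5, 197/40)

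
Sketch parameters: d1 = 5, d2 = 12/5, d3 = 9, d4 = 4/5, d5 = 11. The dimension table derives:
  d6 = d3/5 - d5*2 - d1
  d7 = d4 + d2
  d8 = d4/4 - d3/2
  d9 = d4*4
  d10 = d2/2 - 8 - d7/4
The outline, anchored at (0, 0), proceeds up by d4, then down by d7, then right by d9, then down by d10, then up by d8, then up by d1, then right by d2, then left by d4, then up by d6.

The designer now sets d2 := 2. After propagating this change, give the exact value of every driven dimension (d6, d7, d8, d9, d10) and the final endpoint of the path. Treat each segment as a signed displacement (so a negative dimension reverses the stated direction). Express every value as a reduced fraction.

d6 = -126/5
d7 = 14/5
d8 = -43/10
d9 = 16/5
d10 = -77/10
endpoint = (22/5, -94/5)

Apply edit: d2 := 2
  d6 = d3/5 - d5*2 - d1 = -126/5
  d7 = d4 + d2 = 14/5
  d8 = d4/4 - d3/2 = -43/10
  d9 = d4*4 = 16/5
  d10 = d2/2 - 8 - d7/4 = -77/10
Walk from origin (0, 0):
  seg 1: up by d4 = 4/5 → (0, 4/5)
  seg 2: down by d7 = 14/5 → (0, -2)
  seg 3: right by d9 = 16/5 → (16/5, -2)
  seg 4: down by d10 = -77/10 → (16/5, 57/10)
  seg 5: up by d8 = -43/10 → (16/5, 7/5)
  seg 6: up by d1 = 5 → (16/5, 32/5)
  seg 7: right by d2 = 2 → (26/5, 32/5)
  seg 8: left by d4 = 4/5 → (22/5, 32/5)
  seg 9: up by d6 = -126/5 → (22/5, -94/5)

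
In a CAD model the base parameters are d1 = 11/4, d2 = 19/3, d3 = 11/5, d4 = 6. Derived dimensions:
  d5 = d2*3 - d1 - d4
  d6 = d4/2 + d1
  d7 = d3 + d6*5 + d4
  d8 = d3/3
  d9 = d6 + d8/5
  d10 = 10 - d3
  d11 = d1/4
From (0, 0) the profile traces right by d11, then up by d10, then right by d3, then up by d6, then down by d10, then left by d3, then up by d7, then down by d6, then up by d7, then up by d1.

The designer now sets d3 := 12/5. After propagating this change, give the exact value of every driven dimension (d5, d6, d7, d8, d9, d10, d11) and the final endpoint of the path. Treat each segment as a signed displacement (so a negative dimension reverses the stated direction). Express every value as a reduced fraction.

d5 = 41/4
d6 = 23/4
d7 = 743/20
d8 = 4/5
d9 = 591/100
d10 = 38/5
d11 = 11/16
endpoint = (11/16, 1541/20)

Apply edit: d3 := 12/5
  d5 = d2*3 - d1 - d4 = 41/4
  d6 = d4/2 + d1 = 23/4
  d7 = d3 + d6*5 + d4 = 743/20
  d8 = d3/3 = 4/5
  d9 = d6 + d8/5 = 591/100
  d10 = 10 - d3 = 38/5
  d11 = d1/4 = 11/16
Walk from origin (0, 0):
  seg 1: right by d11 = 11/16 → (11/16, 0)
  seg 2: up by d10 = 38/5 → (11/16, 38/5)
  seg 3: right by d3 = 12/5 → (247/80, 38/5)
  seg 4: up by d6 = 23/4 → (247/80, 267/20)
  seg 5: down by d10 = 38/5 → (247/80, 23/4)
  seg 6: left by d3 = 12/5 → (11/16, 23/4)
  seg 7: up by d7 = 743/20 → (11/16, 429/10)
  seg 8: down by d6 = 23/4 → (11/16, 743/20)
  seg 9: up by d7 = 743/20 → (11/16, 743/10)
  seg 10: up by d1 = 11/4 → (11/16, 1541/20)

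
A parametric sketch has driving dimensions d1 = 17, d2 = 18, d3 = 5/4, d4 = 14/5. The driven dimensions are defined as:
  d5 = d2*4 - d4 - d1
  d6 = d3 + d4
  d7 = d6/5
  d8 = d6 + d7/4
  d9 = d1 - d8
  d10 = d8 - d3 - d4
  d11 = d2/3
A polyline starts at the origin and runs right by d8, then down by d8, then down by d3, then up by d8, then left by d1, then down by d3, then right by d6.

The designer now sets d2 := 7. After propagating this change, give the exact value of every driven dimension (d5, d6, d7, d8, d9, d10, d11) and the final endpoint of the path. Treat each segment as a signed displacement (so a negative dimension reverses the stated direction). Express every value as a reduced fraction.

Apply edit: d2 := 7
  d5 = d2*4 - d4 - d1 = 41/5
  d6 = d3 + d4 = 81/20
  d7 = d6/5 = 81/100
  d8 = d6 + d7/4 = 1701/400
  d9 = d1 - d8 = 5099/400
  d10 = d8 - d3 - d4 = 81/400
  d11 = d2/3 = 7/3
Walk from origin (0, 0):
  seg 1: right by d8 = 1701/400 → (1701/400, 0)
  seg 2: down by d8 = 1701/400 → (1701/400, -1701/400)
  seg 3: down by d3 = 5/4 → (1701/400, -2201/400)
  seg 4: up by d8 = 1701/400 → (1701/400, -5/4)
  seg 5: left by d1 = 17 → (-5099/400, -5/4)
  seg 6: down by d3 = 5/4 → (-5099/400, -5/2)
  seg 7: right by d6 = 81/20 → (-3479/400, -5/2)

d5 = 41/5
d6 = 81/20
d7 = 81/100
d8 = 1701/400
d9 = 5099/400
d10 = 81/400
d11 = 7/3
endpoint = (-3479/400, -5/2)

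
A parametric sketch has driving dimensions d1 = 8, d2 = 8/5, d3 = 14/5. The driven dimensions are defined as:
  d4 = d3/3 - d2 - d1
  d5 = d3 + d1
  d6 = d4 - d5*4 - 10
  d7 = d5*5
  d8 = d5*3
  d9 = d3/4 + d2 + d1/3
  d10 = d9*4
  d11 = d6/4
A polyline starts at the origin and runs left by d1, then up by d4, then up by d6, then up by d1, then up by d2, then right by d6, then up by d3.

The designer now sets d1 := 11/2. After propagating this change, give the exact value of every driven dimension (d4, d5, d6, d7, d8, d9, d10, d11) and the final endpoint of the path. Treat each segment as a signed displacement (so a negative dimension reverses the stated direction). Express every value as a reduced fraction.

d4 = -37/6
d5 = 83/10
d6 = -1481/30
d7 = 83/2
d8 = 249/10
d9 = 62/15
d10 = 248/15
d11 = -1481/120
endpoint = (-823/15, -1369/30)

Apply edit: d1 := 11/2
  d4 = d3/3 - d2 - d1 = -37/6
  d5 = d3 + d1 = 83/10
  d6 = d4 - d5*4 - 10 = -1481/30
  d7 = d5*5 = 83/2
  d8 = d5*3 = 249/10
  d9 = d3/4 + d2 + d1/3 = 62/15
  d10 = d9*4 = 248/15
  d11 = d6/4 = -1481/120
Walk from origin (0, 0):
  seg 1: left by d1 = 11/2 → (-11/2, 0)
  seg 2: up by d4 = -37/6 → (-11/2, -37/6)
  seg 3: up by d6 = -1481/30 → (-11/2, -833/15)
  seg 4: up by d1 = 11/2 → (-11/2, -1501/30)
  seg 5: up by d2 = 8/5 → (-11/2, -1453/30)
  seg 6: right by d6 = -1481/30 → (-823/15, -1453/30)
  seg 7: up by d3 = 14/5 → (-823/15, -1369/30)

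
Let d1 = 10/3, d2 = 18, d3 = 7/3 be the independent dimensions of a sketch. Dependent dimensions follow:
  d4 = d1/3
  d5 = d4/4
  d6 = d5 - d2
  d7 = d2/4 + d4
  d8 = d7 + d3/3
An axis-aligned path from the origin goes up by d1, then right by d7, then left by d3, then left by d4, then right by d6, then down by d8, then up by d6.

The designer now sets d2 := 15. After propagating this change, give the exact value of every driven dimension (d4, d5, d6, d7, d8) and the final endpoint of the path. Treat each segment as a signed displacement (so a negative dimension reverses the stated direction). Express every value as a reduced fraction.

d4 = 10/9
d5 = 5/18
d6 = -265/18
d7 = 175/36
d8 = 203/36
endpoint = (-479/36, -613/36)

Apply edit: d2 := 15
  d4 = d1/3 = 10/9
  d5 = d4/4 = 5/18
  d6 = d5 - d2 = -265/18
  d7 = d2/4 + d4 = 175/36
  d8 = d7 + d3/3 = 203/36
Walk from origin (0, 0):
  seg 1: up by d1 = 10/3 → (0, 10/3)
  seg 2: right by d7 = 175/36 → (175/36, 10/3)
  seg 3: left by d3 = 7/3 → (91/36, 10/3)
  seg 4: left by d4 = 10/9 → (17/12, 10/3)
  seg 5: right by d6 = -265/18 → (-479/36, 10/3)
  seg 6: down by d8 = 203/36 → (-479/36, -83/36)
  seg 7: up by d6 = -265/18 → (-479/36, -613/36)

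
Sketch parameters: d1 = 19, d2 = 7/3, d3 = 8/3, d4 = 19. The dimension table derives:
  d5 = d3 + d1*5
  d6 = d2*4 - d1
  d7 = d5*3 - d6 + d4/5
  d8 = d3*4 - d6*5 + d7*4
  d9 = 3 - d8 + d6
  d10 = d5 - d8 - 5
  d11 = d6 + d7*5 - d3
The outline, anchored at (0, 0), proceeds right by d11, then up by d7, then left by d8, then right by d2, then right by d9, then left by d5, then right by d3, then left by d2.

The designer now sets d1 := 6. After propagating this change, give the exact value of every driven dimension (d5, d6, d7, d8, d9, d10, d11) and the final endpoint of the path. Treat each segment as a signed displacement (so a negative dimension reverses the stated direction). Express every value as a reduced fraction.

Apply edit: d1 := 6
  d5 = d3 + d1*5 = 98/3
  d6 = d2*4 - d1 = 10/3
  d7 = d5*3 - d6 + d4/5 = 1477/15
  d8 = d3*4 - d6*5 + d7*4 = 5818/15
  d9 = 3 - d8 + d6 = -5723/15
  d10 = d5 - d8 - 5 = -1801/5
  d11 = d6 + d7*5 - d3 = 493
Walk from origin (0, 0):
  seg 1: right by d11 = 493 → (493, 0)
  seg 2: up by d7 = 1477/15 → (493, 1477/15)
  seg 3: left by d8 = 5818/15 → (1577/15, 1477/15)
  seg 4: right by d2 = 7/3 → (1612/15, 1477/15)
  seg 5: right by d9 = -5723/15 → (-4111/15, 1477/15)
  seg 6: left by d5 = 98/3 → (-4601/15, 1477/15)
  seg 7: right by d3 = 8/3 → (-4561/15, 1477/15)
  seg 8: left by d2 = 7/3 → (-1532/5, 1477/15)

d5 = 98/3
d6 = 10/3
d7 = 1477/15
d8 = 5818/15
d9 = -5723/15
d10 = -1801/5
d11 = 493
endpoint = (-1532/5, 1477/15)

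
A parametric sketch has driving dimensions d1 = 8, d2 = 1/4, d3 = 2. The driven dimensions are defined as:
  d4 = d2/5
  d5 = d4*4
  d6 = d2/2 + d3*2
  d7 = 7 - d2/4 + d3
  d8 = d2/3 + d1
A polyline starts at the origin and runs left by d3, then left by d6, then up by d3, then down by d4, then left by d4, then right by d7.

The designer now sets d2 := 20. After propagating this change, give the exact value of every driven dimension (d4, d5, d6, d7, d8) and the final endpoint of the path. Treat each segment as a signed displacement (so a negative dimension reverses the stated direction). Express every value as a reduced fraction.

d4 = 4
d5 = 16
d6 = 14
d7 = 4
d8 = 44/3
endpoint = (-16, -2)

Apply edit: d2 := 20
  d4 = d2/5 = 4
  d5 = d4*4 = 16
  d6 = d2/2 + d3*2 = 14
  d7 = 7 - d2/4 + d3 = 4
  d8 = d2/3 + d1 = 44/3
Walk from origin (0, 0):
  seg 1: left by d3 = 2 → (-2, 0)
  seg 2: left by d6 = 14 → (-16, 0)
  seg 3: up by d3 = 2 → (-16, 2)
  seg 4: down by d4 = 4 → (-16, -2)
  seg 5: left by d4 = 4 → (-20, -2)
  seg 6: right by d7 = 4 → (-16, -2)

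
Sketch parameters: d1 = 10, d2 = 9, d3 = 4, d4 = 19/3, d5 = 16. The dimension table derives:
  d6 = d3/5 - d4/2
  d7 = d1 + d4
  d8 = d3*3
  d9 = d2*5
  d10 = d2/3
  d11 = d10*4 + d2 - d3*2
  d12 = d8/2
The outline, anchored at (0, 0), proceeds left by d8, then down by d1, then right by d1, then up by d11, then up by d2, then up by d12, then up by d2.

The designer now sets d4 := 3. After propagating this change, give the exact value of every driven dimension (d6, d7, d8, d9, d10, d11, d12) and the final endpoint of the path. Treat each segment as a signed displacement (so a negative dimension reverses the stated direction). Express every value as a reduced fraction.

d6 = -7/10
d7 = 13
d8 = 12
d9 = 45
d10 = 3
d11 = 13
d12 = 6
endpoint = (-2, 27)

Apply edit: d4 := 3
  d6 = d3/5 - d4/2 = -7/10
  d7 = d1 + d4 = 13
  d8 = d3*3 = 12
  d9 = d2*5 = 45
  d10 = d2/3 = 3
  d11 = d10*4 + d2 - d3*2 = 13
  d12 = d8/2 = 6
Walk from origin (0, 0):
  seg 1: left by d8 = 12 → (-12, 0)
  seg 2: down by d1 = 10 → (-12, -10)
  seg 3: right by d1 = 10 → (-2, -10)
  seg 4: up by d11 = 13 → (-2, 3)
  seg 5: up by d2 = 9 → (-2, 12)
  seg 6: up by d12 = 6 → (-2, 18)
  seg 7: up by d2 = 9 → (-2, 27)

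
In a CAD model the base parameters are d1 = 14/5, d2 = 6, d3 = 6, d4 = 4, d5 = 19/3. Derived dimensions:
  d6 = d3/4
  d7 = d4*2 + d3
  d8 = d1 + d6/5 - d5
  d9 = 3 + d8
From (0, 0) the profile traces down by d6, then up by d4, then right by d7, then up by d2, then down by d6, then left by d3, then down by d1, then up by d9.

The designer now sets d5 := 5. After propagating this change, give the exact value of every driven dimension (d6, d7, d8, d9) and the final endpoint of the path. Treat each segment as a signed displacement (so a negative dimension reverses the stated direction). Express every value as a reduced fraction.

Apply edit: d5 := 5
  d6 = d3/4 = 3/2
  d7 = d4*2 + d3 = 14
  d8 = d1 + d6/5 - d5 = -19/10
  d9 = 3 + d8 = 11/10
Walk from origin (0, 0):
  seg 1: down by d6 = 3/2 → (0, -3/2)
  seg 2: up by d4 = 4 → (0, 5/2)
  seg 3: right by d7 = 14 → (14, 5/2)
  seg 4: up by d2 = 6 → (14, 17/2)
  seg 5: down by d6 = 3/2 → (14, 7)
  seg 6: left by d3 = 6 → (8, 7)
  seg 7: down by d1 = 14/5 → (8, 21/5)
  seg 8: up by d9 = 11/10 → (8, 53/10)

d6 = 3/2
d7 = 14
d8 = -19/10
d9 = 11/10
endpoint = (8, 53/10)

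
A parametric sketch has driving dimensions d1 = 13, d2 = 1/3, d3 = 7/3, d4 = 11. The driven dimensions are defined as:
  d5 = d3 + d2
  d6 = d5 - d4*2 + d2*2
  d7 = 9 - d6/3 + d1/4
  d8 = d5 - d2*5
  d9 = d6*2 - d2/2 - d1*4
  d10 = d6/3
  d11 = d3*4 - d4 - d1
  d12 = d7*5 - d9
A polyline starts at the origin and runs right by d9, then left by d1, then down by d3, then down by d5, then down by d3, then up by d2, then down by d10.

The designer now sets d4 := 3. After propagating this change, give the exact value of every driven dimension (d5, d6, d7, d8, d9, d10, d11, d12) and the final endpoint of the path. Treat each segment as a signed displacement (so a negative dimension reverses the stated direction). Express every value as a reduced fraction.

Apply edit: d4 := 3
  d5 = d3 + d2 = 8/3
  d6 = d5 - d4*2 + d2*2 = -8/3
  d7 = 9 - d6/3 + d1/4 = 473/36
  d8 = d5 - d2*5 = 1
  d9 = d6*2 - d2/2 - d1*4 = -115/2
  d10 = d6/3 = -8/9
  d11 = d3*4 - d4 - d1 = -20/3
  d12 = d7*5 - d9 = 4435/36
Walk from origin (0, 0):
  seg 1: right by d9 = -115/2 → (-115/2, 0)
  seg 2: left by d1 = 13 → (-141/2, 0)
  seg 3: down by d3 = 7/3 → (-141/2, -7/3)
  seg 4: down by d5 = 8/3 → (-141/2, -5)
  seg 5: down by d3 = 7/3 → (-141/2, -22/3)
  seg 6: up by d2 = 1/3 → (-141/2, -7)
  seg 7: down by d10 = -8/9 → (-141/2, -55/9)

d5 = 8/3
d6 = -8/3
d7 = 473/36
d8 = 1
d9 = -115/2
d10 = -8/9
d11 = -20/3
d12 = 4435/36
endpoint = (-141/2, -55/9)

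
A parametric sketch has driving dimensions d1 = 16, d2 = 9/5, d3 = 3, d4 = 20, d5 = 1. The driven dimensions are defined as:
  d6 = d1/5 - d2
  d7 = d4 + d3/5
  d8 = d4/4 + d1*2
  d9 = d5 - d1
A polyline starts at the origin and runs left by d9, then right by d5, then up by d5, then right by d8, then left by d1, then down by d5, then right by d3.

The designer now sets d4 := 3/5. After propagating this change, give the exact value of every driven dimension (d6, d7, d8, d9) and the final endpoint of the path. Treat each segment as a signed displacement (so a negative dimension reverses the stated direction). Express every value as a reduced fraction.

d6 = 7/5
d7 = 6/5
d8 = 643/20
d9 = -15
endpoint = (703/20, 0)

Apply edit: d4 := 3/5
  d6 = d1/5 - d2 = 7/5
  d7 = d4 + d3/5 = 6/5
  d8 = d4/4 + d1*2 = 643/20
  d9 = d5 - d1 = -15
Walk from origin (0, 0):
  seg 1: left by d9 = -15 → (15, 0)
  seg 2: right by d5 = 1 → (16, 0)
  seg 3: up by d5 = 1 → (16, 1)
  seg 4: right by d8 = 643/20 → (963/20, 1)
  seg 5: left by d1 = 16 → (643/20, 1)
  seg 6: down by d5 = 1 → (643/20, 0)
  seg 7: right by d3 = 3 → (703/20, 0)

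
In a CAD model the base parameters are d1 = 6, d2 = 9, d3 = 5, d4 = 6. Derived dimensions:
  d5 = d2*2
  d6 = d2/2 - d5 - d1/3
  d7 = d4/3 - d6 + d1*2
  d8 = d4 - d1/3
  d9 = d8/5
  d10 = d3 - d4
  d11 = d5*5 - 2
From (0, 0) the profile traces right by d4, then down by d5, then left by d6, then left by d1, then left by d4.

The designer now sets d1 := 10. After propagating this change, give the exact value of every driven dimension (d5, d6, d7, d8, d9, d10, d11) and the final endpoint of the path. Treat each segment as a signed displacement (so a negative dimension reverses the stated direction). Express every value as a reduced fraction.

d5 = 18
d6 = -101/6
d7 = 233/6
d8 = 8/3
d9 = 8/15
d10 = -1
d11 = 88
endpoint = (41/6, -18)

Apply edit: d1 := 10
  d5 = d2*2 = 18
  d6 = d2/2 - d5 - d1/3 = -101/6
  d7 = d4/3 - d6 + d1*2 = 233/6
  d8 = d4 - d1/3 = 8/3
  d9 = d8/5 = 8/15
  d10 = d3 - d4 = -1
  d11 = d5*5 - 2 = 88
Walk from origin (0, 0):
  seg 1: right by d4 = 6 → (6, 0)
  seg 2: down by d5 = 18 → (6, -18)
  seg 3: left by d6 = -101/6 → (137/6, -18)
  seg 4: left by d1 = 10 → (77/6, -18)
  seg 5: left by d4 = 6 → (41/6, -18)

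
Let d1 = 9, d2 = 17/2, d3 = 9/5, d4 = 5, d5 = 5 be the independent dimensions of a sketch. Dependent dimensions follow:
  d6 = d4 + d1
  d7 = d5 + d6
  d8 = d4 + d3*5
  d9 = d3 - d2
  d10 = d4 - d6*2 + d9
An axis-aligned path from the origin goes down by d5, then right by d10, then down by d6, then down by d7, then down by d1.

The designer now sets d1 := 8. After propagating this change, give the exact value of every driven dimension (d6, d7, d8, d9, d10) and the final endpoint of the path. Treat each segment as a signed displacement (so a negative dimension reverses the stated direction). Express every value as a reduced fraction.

Apply edit: d1 := 8
  d6 = d4 + d1 = 13
  d7 = d5 + d6 = 18
  d8 = d4 + d3*5 = 14
  d9 = d3 - d2 = -67/10
  d10 = d4 - d6*2 + d9 = -277/10
Walk from origin (0, 0):
  seg 1: down by d5 = 5 → (0, -5)
  seg 2: right by d10 = -277/10 → (-277/10, -5)
  seg 3: down by d6 = 13 → (-277/10, -18)
  seg 4: down by d7 = 18 → (-277/10, -36)
  seg 5: down by d1 = 8 → (-277/10, -44)

d6 = 13
d7 = 18
d8 = 14
d9 = -67/10
d10 = -277/10
endpoint = (-277/10, -44)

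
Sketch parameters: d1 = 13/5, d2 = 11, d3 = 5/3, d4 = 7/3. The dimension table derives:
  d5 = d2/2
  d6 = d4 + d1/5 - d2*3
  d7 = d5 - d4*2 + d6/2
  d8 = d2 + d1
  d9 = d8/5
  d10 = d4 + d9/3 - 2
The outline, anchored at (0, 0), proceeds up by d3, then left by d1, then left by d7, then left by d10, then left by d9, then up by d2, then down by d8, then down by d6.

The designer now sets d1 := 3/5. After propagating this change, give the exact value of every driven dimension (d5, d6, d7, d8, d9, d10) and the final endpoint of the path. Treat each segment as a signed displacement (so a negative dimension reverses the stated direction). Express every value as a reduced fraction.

Apply edit: d1 := 3/5
  d5 = d2/2 = 11/2
  d6 = d4 + d1/5 - d2*3 = -2291/75
  d7 = d5 - d4*2 + d6/2 = -361/25
  d8 = d2 + d1 = 58/5
  d9 = d8/5 = 58/25
  d10 = d4 + d9/3 - 2 = 83/75
Walk from origin (0, 0):
  seg 1: up by d3 = 5/3 → (0, 5/3)
  seg 2: left by d1 = 3/5 → (-3/5, 5/3)
  seg 3: left by d7 = -361/25 → (346/25, 5/3)
  seg 4: left by d10 = 83/75 → (191/15, 5/3)
  seg 5: left by d9 = 58/25 → (781/75, 5/3)
  seg 6: up by d2 = 11 → (781/75, 38/3)
  seg 7: down by d8 = 58/5 → (781/75, 16/15)
  seg 8: down by d6 = -2291/75 → (781/75, 2371/75)

d5 = 11/2
d6 = -2291/75
d7 = -361/25
d8 = 58/5
d9 = 58/25
d10 = 83/75
endpoint = (781/75, 2371/75)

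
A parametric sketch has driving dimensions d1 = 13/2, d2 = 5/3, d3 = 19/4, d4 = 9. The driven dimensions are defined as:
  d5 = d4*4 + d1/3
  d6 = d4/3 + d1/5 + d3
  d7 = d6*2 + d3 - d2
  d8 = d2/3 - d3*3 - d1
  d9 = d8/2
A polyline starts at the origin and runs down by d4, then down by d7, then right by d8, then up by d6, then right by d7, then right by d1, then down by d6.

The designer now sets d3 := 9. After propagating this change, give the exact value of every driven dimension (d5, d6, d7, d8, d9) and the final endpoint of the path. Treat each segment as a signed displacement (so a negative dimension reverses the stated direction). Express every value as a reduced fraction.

d5 = 229/6
d6 = 133/10
d7 = 509/15
d8 = -593/18
d9 = -593/36
endpoint = (337/45, -644/15)

Apply edit: d3 := 9
  d5 = d4*4 + d1/3 = 229/6
  d6 = d4/3 + d1/5 + d3 = 133/10
  d7 = d6*2 + d3 - d2 = 509/15
  d8 = d2/3 - d3*3 - d1 = -593/18
  d9 = d8/2 = -593/36
Walk from origin (0, 0):
  seg 1: down by d4 = 9 → (0, -9)
  seg 2: down by d7 = 509/15 → (0, -644/15)
  seg 3: right by d8 = -593/18 → (-593/18, -644/15)
  seg 4: up by d6 = 133/10 → (-593/18, -889/30)
  seg 5: right by d7 = 509/15 → (89/90, -889/30)
  seg 6: right by d1 = 13/2 → (337/45, -889/30)
  seg 7: down by d6 = 133/10 → (337/45, -644/15)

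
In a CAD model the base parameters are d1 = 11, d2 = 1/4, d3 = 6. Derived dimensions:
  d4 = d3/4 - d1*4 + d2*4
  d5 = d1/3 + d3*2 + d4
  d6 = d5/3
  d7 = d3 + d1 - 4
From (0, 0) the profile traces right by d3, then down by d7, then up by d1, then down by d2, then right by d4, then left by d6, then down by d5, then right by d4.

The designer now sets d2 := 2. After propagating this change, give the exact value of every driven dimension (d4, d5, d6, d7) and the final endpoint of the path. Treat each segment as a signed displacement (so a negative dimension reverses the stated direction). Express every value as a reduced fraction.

Apply edit: d2 := 2
  d4 = d3/4 - d1*4 + d2*4 = -69/2
  d5 = d1/3 + d3*2 + d4 = -113/6
  d6 = d5/3 = -113/18
  d7 = d3 + d1 - 4 = 13
Walk from origin (0, 0):
  seg 1: right by d3 = 6 → (6, 0)
  seg 2: down by d7 = 13 → (6, -13)
  seg 3: up by d1 = 11 → (6, -2)
  seg 4: down by d2 = 2 → (6, -4)
  seg 5: right by d4 = -69/2 → (-57/2, -4)
  seg 6: left by d6 = -113/18 → (-200/9, -4)
  seg 7: down by d5 = -113/6 → (-200/9, 89/6)
  seg 8: right by d4 = -69/2 → (-1021/18, 89/6)

d4 = -69/2
d5 = -113/6
d6 = -113/18
d7 = 13
endpoint = (-1021/18, 89/6)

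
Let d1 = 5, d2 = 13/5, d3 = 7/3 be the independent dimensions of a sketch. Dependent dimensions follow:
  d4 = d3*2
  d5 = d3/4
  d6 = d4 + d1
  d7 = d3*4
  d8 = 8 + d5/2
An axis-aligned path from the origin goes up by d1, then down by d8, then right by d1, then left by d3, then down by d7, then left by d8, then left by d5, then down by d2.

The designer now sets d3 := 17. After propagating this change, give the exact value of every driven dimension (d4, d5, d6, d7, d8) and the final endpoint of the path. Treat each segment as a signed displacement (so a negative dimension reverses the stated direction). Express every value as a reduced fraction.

d4 = 34
d5 = 17/4
d6 = 39
d7 = 68
d8 = 81/8
endpoint = (-211/8, -3029/40)

Apply edit: d3 := 17
  d4 = d3*2 = 34
  d5 = d3/4 = 17/4
  d6 = d4 + d1 = 39
  d7 = d3*4 = 68
  d8 = 8 + d5/2 = 81/8
Walk from origin (0, 0):
  seg 1: up by d1 = 5 → (0, 5)
  seg 2: down by d8 = 81/8 → (0, -41/8)
  seg 3: right by d1 = 5 → (5, -41/8)
  seg 4: left by d3 = 17 → (-12, -41/8)
  seg 5: down by d7 = 68 → (-12, -585/8)
  seg 6: left by d8 = 81/8 → (-177/8, -585/8)
  seg 7: left by d5 = 17/4 → (-211/8, -585/8)
  seg 8: down by d2 = 13/5 → (-211/8, -3029/40)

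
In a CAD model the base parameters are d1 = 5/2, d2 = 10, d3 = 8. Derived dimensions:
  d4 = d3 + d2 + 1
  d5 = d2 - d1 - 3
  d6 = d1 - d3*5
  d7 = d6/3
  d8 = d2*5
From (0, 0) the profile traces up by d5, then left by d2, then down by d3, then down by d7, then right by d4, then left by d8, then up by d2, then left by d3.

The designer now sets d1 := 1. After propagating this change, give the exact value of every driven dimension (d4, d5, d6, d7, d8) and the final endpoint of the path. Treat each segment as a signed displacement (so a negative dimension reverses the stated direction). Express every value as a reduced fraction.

d4 = 19
d5 = 6
d6 = -39
d7 = -13
d8 = 50
endpoint = (-49, 21)

Apply edit: d1 := 1
  d4 = d3 + d2 + 1 = 19
  d5 = d2 - d1 - 3 = 6
  d6 = d1 - d3*5 = -39
  d7 = d6/3 = -13
  d8 = d2*5 = 50
Walk from origin (0, 0):
  seg 1: up by d5 = 6 → (0, 6)
  seg 2: left by d2 = 10 → (-10, 6)
  seg 3: down by d3 = 8 → (-10, -2)
  seg 4: down by d7 = -13 → (-10, 11)
  seg 5: right by d4 = 19 → (9, 11)
  seg 6: left by d8 = 50 → (-41, 11)
  seg 7: up by d2 = 10 → (-41, 21)
  seg 8: left by d3 = 8 → (-49, 21)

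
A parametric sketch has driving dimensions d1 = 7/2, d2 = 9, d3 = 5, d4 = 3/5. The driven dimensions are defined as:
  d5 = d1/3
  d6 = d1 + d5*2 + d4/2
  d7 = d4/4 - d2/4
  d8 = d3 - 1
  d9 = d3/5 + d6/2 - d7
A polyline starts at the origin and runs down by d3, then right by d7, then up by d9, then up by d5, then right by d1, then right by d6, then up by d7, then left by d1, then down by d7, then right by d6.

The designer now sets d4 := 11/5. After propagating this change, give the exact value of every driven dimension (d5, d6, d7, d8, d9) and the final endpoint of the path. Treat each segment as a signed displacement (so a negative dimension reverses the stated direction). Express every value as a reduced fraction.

Apply edit: d4 := 11/5
  d5 = d1/3 = 7/6
  d6 = d1 + d5*2 + d4/2 = 104/15
  d7 = d4/4 - d2/4 = -17/10
  d8 = d3 - 1 = 4
  d9 = d3/5 + d6/2 - d7 = 37/6
Walk from origin (0, 0):
  seg 1: down by d3 = 5 → (0, -5)
  seg 2: right by d7 = -17/10 → (-17/10, -5)
  seg 3: up by d9 = 37/6 → (-17/10, 7/6)
  seg 4: up by d5 = 7/6 → (-17/10, 7/3)
  seg 5: right by d1 = 7/2 → (9/5, 7/3)
  seg 6: right by d6 = 104/15 → (131/15, 7/3)
  seg 7: up by d7 = -17/10 → (131/15, 19/30)
  seg 8: left by d1 = 7/2 → (157/30, 19/30)
  seg 9: down by d7 = -17/10 → (157/30, 7/3)
  seg 10: right by d6 = 104/15 → (73/6, 7/3)

d5 = 7/6
d6 = 104/15
d7 = -17/10
d8 = 4
d9 = 37/6
endpoint = (73/6, 7/3)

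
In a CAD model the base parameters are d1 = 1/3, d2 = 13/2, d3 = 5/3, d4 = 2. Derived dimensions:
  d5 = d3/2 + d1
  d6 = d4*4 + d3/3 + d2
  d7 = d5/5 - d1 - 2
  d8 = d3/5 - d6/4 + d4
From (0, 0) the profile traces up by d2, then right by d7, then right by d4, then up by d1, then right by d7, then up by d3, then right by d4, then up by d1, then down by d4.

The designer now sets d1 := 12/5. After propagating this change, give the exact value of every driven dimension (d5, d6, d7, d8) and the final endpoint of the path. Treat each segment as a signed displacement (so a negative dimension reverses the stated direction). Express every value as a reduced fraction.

d5 = 97/30
d6 = 271/18
d7 = -563/150
d8 = -103/72
endpoint = (-263/75, 329/30)

Apply edit: d1 := 12/5
  d5 = d3/2 + d1 = 97/30
  d6 = d4*4 + d3/3 + d2 = 271/18
  d7 = d5/5 - d1 - 2 = -563/150
  d8 = d3/5 - d6/4 + d4 = -103/72
Walk from origin (0, 0):
  seg 1: up by d2 = 13/2 → (0, 13/2)
  seg 2: right by d7 = -563/150 → (-563/150, 13/2)
  seg 3: right by d4 = 2 → (-263/150, 13/2)
  seg 4: up by d1 = 12/5 → (-263/150, 89/10)
  seg 5: right by d7 = -563/150 → (-413/75, 89/10)
  seg 6: up by d3 = 5/3 → (-413/75, 317/30)
  seg 7: right by d4 = 2 → (-263/75, 317/30)
  seg 8: up by d1 = 12/5 → (-263/75, 389/30)
  seg 9: down by d4 = 2 → (-263/75, 329/30)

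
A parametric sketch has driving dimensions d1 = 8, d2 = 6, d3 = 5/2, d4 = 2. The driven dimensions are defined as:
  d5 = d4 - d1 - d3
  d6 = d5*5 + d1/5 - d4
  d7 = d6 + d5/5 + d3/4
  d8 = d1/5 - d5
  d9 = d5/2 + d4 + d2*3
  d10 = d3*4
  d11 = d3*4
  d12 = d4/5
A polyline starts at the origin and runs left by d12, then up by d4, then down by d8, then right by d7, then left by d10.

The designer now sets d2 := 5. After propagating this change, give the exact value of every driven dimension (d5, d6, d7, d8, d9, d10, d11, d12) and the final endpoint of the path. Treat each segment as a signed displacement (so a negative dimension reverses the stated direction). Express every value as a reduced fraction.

d5 = -17/2
d6 = -429/10
d7 = -1759/40
d8 = 101/10
d9 = 51/4
d10 = 10
d11 = 10
d12 = 2/5
endpoint = (-435/8, -81/10)

Apply edit: d2 := 5
  d5 = d4 - d1 - d3 = -17/2
  d6 = d5*5 + d1/5 - d4 = -429/10
  d7 = d6 + d5/5 + d3/4 = -1759/40
  d8 = d1/5 - d5 = 101/10
  d9 = d5/2 + d4 + d2*3 = 51/4
  d10 = d3*4 = 10
  d11 = d3*4 = 10
  d12 = d4/5 = 2/5
Walk from origin (0, 0):
  seg 1: left by d12 = 2/5 → (-2/5, 0)
  seg 2: up by d4 = 2 → (-2/5, 2)
  seg 3: down by d8 = 101/10 → (-2/5, -81/10)
  seg 4: right by d7 = -1759/40 → (-355/8, -81/10)
  seg 5: left by d10 = 10 → (-435/8, -81/10)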